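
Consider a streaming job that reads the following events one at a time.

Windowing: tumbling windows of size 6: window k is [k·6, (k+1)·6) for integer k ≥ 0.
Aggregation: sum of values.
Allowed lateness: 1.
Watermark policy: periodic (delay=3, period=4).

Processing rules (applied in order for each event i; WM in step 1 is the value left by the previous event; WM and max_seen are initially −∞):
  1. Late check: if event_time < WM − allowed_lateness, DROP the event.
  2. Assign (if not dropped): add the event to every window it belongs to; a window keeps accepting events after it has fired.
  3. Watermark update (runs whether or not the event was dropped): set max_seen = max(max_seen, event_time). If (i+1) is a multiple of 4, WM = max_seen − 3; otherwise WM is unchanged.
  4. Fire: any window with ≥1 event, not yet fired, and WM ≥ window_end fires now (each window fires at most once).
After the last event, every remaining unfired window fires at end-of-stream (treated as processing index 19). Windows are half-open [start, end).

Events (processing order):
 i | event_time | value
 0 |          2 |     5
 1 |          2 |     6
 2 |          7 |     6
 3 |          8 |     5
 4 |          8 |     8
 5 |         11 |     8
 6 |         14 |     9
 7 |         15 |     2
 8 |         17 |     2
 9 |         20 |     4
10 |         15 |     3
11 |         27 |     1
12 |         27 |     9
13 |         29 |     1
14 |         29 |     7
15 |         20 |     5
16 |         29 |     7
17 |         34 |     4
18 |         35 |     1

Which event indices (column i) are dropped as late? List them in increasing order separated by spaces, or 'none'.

15

i=0 t=2 v=5: → [0,6); WM=−∞
i=1 t=2 v=6: → [0,6); WM=−∞
i=2 t=7 v=6: → [6,12); WM=−∞
i=3 t=8 v=5: → [6,12); WM=5
i=4 t=8 v=8: → [6,12); WM=5
i=5 t=11 v=8: → [6,12); WM=5
i=6 t=14 v=9: → [12,18); WM=5
i=7 t=15 v=2: → [12,18); WM=12; [0,6) fires=11 [6,12) fires=27
i=8 t=17 v=2: → [12,18); WM=12
i=9 t=20 v=4: → [18,24); WM=12
i=10 t=15 v=3: → [12,18); WM=12
i=11 t=27 v=1: → [24,30); WM=24; [12,18) fires=16 [18,24) fires=4
i=12 t=27 v=9: → [24,30); WM=24
i=13 t=29 v=1: → [24,30); WM=24
i=14 t=29 v=7: → [24,30); WM=24
i=15 t=20 v=5: DROP (t<24-1); WM=26
i=16 t=29 v=7: → [24,30); WM=26
i=17 t=34 v=4: → [30,36); WM=26
i=18 t=35 v=1: → [30,36); WM=26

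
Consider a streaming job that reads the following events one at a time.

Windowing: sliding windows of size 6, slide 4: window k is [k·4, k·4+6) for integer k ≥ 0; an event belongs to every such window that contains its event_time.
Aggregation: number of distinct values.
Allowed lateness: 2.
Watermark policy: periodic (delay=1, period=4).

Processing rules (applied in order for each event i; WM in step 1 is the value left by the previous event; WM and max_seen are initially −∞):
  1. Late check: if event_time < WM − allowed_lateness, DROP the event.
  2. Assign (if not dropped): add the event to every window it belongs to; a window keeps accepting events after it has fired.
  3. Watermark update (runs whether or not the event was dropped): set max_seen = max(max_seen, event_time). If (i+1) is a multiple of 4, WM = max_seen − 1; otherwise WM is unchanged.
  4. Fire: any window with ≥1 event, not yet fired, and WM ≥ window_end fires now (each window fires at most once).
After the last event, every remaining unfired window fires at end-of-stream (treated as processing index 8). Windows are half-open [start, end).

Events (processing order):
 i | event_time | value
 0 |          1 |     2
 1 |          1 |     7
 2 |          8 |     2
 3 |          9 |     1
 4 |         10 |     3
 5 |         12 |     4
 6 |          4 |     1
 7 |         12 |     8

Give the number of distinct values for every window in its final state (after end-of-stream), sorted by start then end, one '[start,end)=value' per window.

[0,6)=2 [4,10)=2 [8,14)=5 [12,18)=2

i=0 t=1 v=2: → [0,6); WM=−∞
i=1 t=1 v=7: → [0,6); WM=−∞
i=2 t=8 v=2: → [8,14),[4,10); WM=−∞
i=3 t=9 v=1: → [8,14),[4,10); WM=8; [0,6) fires=2
i=4 t=10 v=3: → [8,14); WM=8
i=5 t=12 v=4: → [12,18),[8,14); WM=8
i=6 t=4 v=1: DROP (t<8-2); WM=8
i=7 t=12 v=8: → [12,18),[8,14); WM=11; [4,10) fires=2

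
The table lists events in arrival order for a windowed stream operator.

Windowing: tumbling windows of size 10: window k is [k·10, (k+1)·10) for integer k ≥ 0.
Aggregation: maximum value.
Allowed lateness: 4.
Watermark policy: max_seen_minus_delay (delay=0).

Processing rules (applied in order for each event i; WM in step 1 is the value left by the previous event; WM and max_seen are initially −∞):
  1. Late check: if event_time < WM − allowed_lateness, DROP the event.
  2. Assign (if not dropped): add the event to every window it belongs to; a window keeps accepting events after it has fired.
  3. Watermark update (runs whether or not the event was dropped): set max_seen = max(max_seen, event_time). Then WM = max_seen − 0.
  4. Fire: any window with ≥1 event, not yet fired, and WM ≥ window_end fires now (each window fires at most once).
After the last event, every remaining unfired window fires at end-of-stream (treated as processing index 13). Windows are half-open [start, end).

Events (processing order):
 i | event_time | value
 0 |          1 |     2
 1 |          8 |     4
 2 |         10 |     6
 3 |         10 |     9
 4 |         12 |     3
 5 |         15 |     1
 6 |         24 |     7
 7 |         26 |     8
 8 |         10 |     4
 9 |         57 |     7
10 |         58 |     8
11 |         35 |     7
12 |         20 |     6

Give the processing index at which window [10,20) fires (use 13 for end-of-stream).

i=0 t=1 v=2: → [0,10); WM=1
i=1 t=8 v=4: → [0,10); WM=8
i=2 t=10 v=6: → [10,20); WM=10; [0,10) fires=4
i=3 t=10 v=9: → [10,20); WM=10
i=4 t=12 v=3: → [10,20); WM=12
i=5 t=15 v=1: → [10,20); WM=15
i=6 t=24 v=7: → [20,30); WM=24; [10,20) fires=9
i=7 t=26 v=8: → [20,30); WM=26
i=8 t=10 v=4: DROP (t<26-4); WM=26
i=9 t=57 v=7: → [50,60); WM=57; [20,30) fires=8
i=10 t=58 v=8: → [50,60); WM=58
i=11 t=35 v=7: DROP (t<58-4); WM=58
i=12 t=20 v=6: DROP (t<58-4); WM=58

6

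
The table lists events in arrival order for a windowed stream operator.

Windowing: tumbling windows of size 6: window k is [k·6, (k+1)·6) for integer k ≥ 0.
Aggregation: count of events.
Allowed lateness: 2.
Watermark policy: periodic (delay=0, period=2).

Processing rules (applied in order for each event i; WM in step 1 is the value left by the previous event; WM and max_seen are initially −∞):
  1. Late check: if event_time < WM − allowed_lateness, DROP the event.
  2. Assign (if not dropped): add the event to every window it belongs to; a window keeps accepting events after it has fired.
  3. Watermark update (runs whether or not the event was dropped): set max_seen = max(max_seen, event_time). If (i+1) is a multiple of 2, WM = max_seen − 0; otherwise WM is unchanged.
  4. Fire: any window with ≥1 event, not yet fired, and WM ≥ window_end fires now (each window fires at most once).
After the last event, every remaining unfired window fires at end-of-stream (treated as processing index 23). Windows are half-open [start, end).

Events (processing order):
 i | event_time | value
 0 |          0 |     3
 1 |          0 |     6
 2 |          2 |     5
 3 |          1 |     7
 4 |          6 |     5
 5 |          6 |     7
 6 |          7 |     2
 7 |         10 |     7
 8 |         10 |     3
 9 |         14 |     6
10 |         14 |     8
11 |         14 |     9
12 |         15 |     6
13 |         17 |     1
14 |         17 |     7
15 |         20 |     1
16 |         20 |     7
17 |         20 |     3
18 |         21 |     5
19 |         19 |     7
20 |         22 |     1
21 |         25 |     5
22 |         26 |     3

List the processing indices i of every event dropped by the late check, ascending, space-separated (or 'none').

i=0 t=0 v=3: → [0,6); WM=−∞
i=1 t=0 v=6: → [0,6); WM=0
i=2 t=2 v=5: → [0,6); WM=0
i=3 t=1 v=7: → [0,6); WM=2
i=4 t=6 v=5: → [6,12); WM=2
i=5 t=6 v=7: → [6,12); WM=6; [0,6) fires=4
i=6 t=7 v=2: → [6,12); WM=6
i=7 t=10 v=7: → [6,12); WM=10
i=8 t=10 v=3: → [6,12); WM=10
i=9 t=14 v=6: → [12,18); WM=14; [6,12) fires=5
i=10 t=14 v=8: → [12,18); WM=14
i=11 t=14 v=9: → [12,18); WM=14
i=12 t=15 v=6: → [12,18); WM=14
i=13 t=17 v=1: → [12,18); WM=17
i=14 t=17 v=7: → [12,18); WM=17
i=15 t=20 v=1: → [18,24); WM=20; [12,18) fires=6
i=16 t=20 v=7: → [18,24); WM=20
i=17 t=20 v=3: → [18,24); WM=20
i=18 t=21 v=5: → [18,24); WM=20
i=19 t=19 v=7: → [18,24); WM=21
i=20 t=22 v=1: → [18,24); WM=21
i=21 t=25 v=5: → [24,30); WM=25; [18,24) fires=6
i=22 t=26 v=3: → [24,30); WM=25

none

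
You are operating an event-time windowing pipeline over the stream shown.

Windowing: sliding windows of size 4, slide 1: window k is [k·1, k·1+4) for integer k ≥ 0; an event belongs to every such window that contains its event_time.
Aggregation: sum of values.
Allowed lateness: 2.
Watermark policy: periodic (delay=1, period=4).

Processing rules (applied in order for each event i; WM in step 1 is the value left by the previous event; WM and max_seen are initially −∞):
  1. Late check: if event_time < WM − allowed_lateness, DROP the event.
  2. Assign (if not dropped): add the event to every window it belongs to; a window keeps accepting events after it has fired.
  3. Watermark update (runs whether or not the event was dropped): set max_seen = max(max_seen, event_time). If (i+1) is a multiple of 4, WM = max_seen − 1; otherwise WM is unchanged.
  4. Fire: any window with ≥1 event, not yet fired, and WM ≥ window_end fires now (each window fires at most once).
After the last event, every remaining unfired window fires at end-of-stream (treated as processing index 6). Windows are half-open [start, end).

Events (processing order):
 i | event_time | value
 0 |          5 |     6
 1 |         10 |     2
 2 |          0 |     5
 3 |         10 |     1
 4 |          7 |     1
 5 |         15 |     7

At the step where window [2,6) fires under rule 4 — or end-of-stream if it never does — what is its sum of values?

6

i=0 t=5 v=6: → [5,9),[4,8),[3,7),[2,6); WM=−∞
i=1 t=10 v=2: → [10,14),[9,13),[8,12),[7,11); WM=−∞
i=2 t=0 v=5: → [0,4); WM=−∞
i=3 t=10 v=1: → [10,14),[9,13),[8,12),[7,11); WM=9; [0,4) fires=5 [2,6) fires=6 [3,7) fires=6 [4,8) fires=6 [5,9) fires=6
i=4 t=7 v=1: → [7,11),[6,10),[5,9),[4,8); WM=9
i=5 t=15 v=7: → [15,19),[14,18),[13,17),[12,16); WM=9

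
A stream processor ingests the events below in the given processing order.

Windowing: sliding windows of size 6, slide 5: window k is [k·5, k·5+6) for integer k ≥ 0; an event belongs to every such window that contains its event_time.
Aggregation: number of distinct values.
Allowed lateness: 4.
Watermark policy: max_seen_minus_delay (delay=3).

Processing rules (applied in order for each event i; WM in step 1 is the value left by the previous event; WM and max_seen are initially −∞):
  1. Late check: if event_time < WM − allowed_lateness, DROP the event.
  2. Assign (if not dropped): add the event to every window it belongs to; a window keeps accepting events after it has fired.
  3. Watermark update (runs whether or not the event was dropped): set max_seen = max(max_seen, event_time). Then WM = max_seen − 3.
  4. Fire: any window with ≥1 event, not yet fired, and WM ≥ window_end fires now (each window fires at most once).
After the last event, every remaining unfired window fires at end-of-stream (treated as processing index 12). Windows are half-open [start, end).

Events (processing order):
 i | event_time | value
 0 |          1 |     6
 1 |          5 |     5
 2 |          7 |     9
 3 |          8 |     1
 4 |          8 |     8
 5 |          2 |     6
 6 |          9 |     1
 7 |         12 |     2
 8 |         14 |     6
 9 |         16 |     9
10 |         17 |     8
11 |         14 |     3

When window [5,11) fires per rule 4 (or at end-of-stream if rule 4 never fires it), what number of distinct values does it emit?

i=0 t=1 v=6: → [0,6); WM=-2
i=1 t=5 v=5: → [5,11),[0,6); WM=2
i=2 t=7 v=9: → [5,11); WM=4
i=3 t=8 v=1: → [5,11); WM=5
i=4 t=8 v=8: → [5,11); WM=5
i=5 t=2 v=6: → [0,6); WM=5
i=6 t=9 v=1: → [5,11); WM=6; [0,6) fires=2
i=7 t=12 v=2: → [10,16); WM=9
i=8 t=14 v=6: → [10,16); WM=11; [5,11) fires=4
i=9 t=16 v=9: → [15,21); WM=13
i=10 t=17 v=8: → [15,21); WM=14
i=11 t=14 v=3: → [10,16); WM=14

4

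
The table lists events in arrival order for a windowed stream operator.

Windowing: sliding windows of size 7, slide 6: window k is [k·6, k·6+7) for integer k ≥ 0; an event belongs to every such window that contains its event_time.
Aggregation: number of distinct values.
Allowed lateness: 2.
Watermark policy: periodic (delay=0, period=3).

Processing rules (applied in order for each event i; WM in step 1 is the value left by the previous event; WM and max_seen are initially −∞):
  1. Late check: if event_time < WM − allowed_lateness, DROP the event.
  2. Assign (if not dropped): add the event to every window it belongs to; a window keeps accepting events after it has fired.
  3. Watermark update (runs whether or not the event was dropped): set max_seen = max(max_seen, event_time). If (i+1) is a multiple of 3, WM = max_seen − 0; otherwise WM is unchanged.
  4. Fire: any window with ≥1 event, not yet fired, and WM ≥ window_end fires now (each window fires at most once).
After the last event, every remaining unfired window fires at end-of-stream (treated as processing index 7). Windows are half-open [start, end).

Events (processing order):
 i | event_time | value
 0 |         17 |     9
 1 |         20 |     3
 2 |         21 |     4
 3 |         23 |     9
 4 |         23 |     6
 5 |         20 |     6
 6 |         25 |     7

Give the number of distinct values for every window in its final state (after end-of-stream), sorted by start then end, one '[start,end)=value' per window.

[12,19)=1 [18,25)=4 [24,31)=1

i=0 t=17 v=9: → [12,19); WM=−∞
i=1 t=20 v=3: → [18,25); WM=−∞
i=2 t=21 v=4: → [18,25); WM=21; [12,19) fires=1
i=3 t=23 v=9: → [18,25); WM=21
i=4 t=23 v=6: → [18,25); WM=21
i=5 t=20 v=6: → [18,25); WM=23
i=6 t=25 v=7: → [24,31); WM=23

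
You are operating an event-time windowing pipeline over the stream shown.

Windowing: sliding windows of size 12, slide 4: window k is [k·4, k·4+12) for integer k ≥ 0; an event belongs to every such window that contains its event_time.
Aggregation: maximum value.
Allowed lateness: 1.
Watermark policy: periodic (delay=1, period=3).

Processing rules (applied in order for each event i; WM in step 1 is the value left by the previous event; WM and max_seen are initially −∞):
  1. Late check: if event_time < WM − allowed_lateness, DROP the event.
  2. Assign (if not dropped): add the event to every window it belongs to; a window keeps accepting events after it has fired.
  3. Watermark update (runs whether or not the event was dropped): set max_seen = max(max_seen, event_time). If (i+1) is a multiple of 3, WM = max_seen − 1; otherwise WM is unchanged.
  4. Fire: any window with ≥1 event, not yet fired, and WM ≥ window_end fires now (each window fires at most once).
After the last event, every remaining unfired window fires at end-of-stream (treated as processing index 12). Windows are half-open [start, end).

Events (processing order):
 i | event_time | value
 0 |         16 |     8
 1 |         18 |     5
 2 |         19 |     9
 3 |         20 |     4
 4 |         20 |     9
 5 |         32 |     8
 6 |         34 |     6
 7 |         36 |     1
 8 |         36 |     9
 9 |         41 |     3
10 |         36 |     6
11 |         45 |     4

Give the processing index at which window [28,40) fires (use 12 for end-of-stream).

11

i=0 t=16 v=8: → [16,28),[12,24),[8,20); WM=−∞
i=1 t=18 v=5: → [16,28),[12,24),[8,20); WM=−∞
i=2 t=19 v=9: → [16,28),[12,24),[8,20); WM=18
i=3 t=20 v=4: → [20,32),[16,28),[12,24); WM=18
i=4 t=20 v=9: → [20,32),[16,28),[12,24); WM=18
i=5 t=32 v=8: → [32,44),[28,40),[24,36); WM=31; [8,20) fires=9 [12,24) fires=9 [16,28) fires=9
i=6 t=34 v=6: → [32,44),[28,40),[24,36); WM=31
i=7 t=36 v=1: → [36,48),[32,44),[28,40); WM=31
i=8 t=36 v=9: → [36,48),[32,44),[28,40); WM=35; [20,32) fires=9
i=9 t=41 v=3: → [40,52),[36,48),[32,44); WM=35
i=10 t=36 v=6: → [36,48),[32,44),[28,40); WM=35
i=11 t=45 v=4: → [44,56),[40,52),[36,48); WM=44; [24,36) fires=8 [28,40) fires=9 [32,44) fires=9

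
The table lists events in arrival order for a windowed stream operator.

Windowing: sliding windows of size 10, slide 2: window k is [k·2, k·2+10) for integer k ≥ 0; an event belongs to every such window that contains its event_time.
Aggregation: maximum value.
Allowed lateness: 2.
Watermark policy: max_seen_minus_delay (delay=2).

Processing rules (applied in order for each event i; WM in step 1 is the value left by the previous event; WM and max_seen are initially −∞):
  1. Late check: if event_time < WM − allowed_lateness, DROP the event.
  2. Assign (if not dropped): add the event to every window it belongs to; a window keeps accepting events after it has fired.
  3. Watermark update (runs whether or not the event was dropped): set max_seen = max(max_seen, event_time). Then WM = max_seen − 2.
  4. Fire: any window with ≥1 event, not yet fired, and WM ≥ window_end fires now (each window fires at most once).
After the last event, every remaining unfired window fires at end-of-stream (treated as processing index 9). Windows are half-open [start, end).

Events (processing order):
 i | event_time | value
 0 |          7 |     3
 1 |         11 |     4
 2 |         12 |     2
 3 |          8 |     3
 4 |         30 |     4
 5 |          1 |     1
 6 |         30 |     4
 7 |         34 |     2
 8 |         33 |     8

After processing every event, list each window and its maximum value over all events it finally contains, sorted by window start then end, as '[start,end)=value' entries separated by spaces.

i=0 t=7 v=3: → [6,16),[4,14),[2,12),[0,10); WM=5
i=1 t=11 v=4: → [10,20),[8,18),[6,16),[4,14),[2,12); WM=9
i=2 t=12 v=2: → [12,22),[10,20),[8,18),[6,16),[4,14); WM=10; [0,10) fires=3
i=3 t=8 v=3: → [8,18),[6,16),[4,14),[2,12),[0,10); WM=10
i=4 t=30 v=4: → [30,40),[28,38),[26,36),[24,34),[22,32); WM=28; [2,12) fires=4 [4,14) fires=4 [6,16) fires=4 [8,18) fires=4 [10,20) fires=4 [12,22) fires=2
i=5 t=1 v=1: DROP (t<28-2); WM=28
i=6 t=30 v=4: → [30,40),[28,38),[26,36),[24,34),[22,32); WM=28
i=7 t=34 v=2: → [34,44),[32,42),[30,40),[28,38),[26,36); WM=32; [22,32) fires=4
i=8 t=33 v=8: → [32,42),[30,40),[28,38),[26,36),[24,34); WM=32

[0,10)=3 [2,12)=4 [4,14)=4 [6,16)=4 [8,18)=4 [10,20)=4 [12,22)=2 [22,32)=4 [24,34)=8 [26,36)=8 [28,38)=8 [30,40)=8 [32,42)=8 [34,44)=2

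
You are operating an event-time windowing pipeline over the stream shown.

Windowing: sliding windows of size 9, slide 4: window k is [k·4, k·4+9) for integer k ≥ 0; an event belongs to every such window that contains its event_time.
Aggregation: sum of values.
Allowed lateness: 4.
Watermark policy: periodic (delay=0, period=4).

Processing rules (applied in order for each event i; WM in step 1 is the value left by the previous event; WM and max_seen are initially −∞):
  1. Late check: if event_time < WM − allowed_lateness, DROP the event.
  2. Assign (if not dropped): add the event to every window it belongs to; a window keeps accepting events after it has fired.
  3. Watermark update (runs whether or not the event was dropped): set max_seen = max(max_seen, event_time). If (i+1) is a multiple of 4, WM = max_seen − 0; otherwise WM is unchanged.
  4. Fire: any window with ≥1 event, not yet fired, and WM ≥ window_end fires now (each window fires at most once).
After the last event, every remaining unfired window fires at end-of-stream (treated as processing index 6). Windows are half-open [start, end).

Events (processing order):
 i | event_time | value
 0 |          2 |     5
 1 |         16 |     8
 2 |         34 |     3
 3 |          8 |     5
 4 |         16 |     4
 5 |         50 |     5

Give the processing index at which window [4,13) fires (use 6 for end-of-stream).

3

i=0 t=2 v=5: → [0,9); WM=−∞
i=1 t=16 v=8: → [16,25),[12,21),[8,17); WM=−∞
i=2 t=34 v=3: → [32,41),[28,37); WM=−∞
i=3 t=8 v=5: → [8,17),[4,13),[0,9); WM=34; [0,9) fires=10 [4,13) fires=5 [8,17) fires=13 [12,21) fires=8 [16,25) fires=8
i=4 t=16 v=4: DROP (t<34-4); WM=34
i=5 t=50 v=5: → [48,57),[44,53); WM=34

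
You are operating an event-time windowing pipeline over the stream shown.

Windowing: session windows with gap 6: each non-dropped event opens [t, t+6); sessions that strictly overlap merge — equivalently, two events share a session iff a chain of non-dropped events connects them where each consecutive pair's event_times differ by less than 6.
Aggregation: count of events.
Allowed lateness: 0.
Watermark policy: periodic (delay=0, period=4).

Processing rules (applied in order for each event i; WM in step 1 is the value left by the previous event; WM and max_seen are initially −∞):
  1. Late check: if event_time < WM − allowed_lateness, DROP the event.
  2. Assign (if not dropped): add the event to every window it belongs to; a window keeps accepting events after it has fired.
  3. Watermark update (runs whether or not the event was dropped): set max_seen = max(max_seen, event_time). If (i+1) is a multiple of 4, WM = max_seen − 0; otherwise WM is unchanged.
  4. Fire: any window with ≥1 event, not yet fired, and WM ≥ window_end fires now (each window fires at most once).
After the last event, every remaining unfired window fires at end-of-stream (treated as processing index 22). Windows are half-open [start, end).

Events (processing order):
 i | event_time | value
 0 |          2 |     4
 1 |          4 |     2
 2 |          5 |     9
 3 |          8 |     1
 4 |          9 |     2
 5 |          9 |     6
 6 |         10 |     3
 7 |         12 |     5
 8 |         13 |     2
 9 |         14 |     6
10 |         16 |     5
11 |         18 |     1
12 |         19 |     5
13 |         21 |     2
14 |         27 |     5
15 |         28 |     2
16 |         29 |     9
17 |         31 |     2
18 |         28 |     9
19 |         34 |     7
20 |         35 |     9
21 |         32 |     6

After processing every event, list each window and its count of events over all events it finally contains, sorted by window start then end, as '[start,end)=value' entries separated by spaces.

i=0 t=2 v=4: → [2,8); WM=−∞
i=1 t=4 v=2: → [2,10); WM=−∞
i=2 t=5 v=9: → [2,11); WM=−∞
i=3 t=8 v=1: → [2,14); WM=8
i=4 t=9 v=2: → [2,15); WM=8
i=5 t=9 v=6: → [2,15); WM=8
i=6 t=10 v=3: → [2,16); WM=8
i=7 t=12 v=5: → [2,18); WM=12
i=8 t=13 v=2: → [2,19); WM=12
i=9 t=14 v=6: → [2,20); WM=12
i=10 t=16 v=5: → [2,22); WM=12
i=11 t=18 v=1: → [2,24); WM=18
i=12 t=19 v=5: → [2,25); WM=18
i=13 t=21 v=2: → [2,27); WM=18
i=14 t=27 v=5: → [27,33); WM=18
i=15 t=28 v=2: → [27,34); WM=28
i=16 t=29 v=9: → [27,35); WM=28
i=17 t=31 v=2: → [27,37); WM=28
i=18 t=28 v=9: → [27,37); WM=28
i=19 t=34 v=7: → [27,40); WM=34
i=20 t=35 v=9: → [27,41); WM=34
i=21 t=32 v=6: DROP (t<34-0); WM=34

[2,27)=14 [27,41)=7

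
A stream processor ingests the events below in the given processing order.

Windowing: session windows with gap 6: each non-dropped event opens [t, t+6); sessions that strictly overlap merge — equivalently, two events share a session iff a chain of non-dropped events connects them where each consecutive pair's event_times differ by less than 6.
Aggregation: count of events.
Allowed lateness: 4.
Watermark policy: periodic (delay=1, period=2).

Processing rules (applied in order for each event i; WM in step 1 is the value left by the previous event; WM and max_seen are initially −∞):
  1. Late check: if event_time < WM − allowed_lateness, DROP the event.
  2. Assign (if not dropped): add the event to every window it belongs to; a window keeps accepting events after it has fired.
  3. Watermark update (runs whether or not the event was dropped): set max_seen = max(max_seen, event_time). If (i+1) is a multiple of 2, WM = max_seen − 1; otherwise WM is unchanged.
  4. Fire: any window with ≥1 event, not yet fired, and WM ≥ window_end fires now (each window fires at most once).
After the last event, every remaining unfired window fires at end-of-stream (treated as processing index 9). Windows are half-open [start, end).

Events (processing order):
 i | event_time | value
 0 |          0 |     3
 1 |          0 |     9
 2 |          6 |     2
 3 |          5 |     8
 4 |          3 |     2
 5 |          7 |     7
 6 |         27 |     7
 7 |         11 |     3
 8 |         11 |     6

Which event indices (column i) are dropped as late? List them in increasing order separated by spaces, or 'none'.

8

i=0 t=0 v=3: → [0,6); WM=−∞
i=1 t=0 v=9: → [0,6); WM=-1
i=2 t=6 v=2: → [6,12); WM=-1
i=3 t=5 v=8: → [0,12); WM=5
i=4 t=3 v=2: → [0,12); WM=5
i=5 t=7 v=7: → [0,13); WM=6
i=6 t=27 v=7: → [27,33); WM=6
i=7 t=11 v=3: → [0,17); WM=26
i=8 t=11 v=6: DROP (t<26-4); WM=26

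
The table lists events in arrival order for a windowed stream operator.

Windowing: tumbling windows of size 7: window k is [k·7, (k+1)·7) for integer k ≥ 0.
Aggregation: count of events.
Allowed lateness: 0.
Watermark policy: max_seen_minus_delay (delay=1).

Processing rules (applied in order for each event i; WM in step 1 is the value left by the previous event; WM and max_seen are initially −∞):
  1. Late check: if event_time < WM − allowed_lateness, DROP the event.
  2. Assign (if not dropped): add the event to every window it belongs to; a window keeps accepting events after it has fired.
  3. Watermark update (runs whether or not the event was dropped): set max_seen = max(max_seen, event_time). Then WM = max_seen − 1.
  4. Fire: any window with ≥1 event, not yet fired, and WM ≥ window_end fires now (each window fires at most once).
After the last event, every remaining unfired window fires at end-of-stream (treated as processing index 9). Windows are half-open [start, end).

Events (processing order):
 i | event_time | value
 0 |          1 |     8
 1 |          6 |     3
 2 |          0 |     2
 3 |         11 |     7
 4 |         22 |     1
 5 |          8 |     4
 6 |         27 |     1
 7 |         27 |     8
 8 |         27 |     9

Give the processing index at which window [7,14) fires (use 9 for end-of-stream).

4

i=0 t=1 v=8: → [0,7); WM=0
i=1 t=6 v=3: → [0,7); WM=5
i=2 t=0 v=2: DROP (t<5-0); WM=5
i=3 t=11 v=7: → [7,14); WM=10; [0,7) fires=2
i=4 t=22 v=1: → [21,28); WM=21; [7,14) fires=1
i=5 t=8 v=4: DROP (t<21-0); WM=21
i=6 t=27 v=1: → [21,28); WM=26
i=7 t=27 v=8: → [21,28); WM=26
i=8 t=27 v=9: → [21,28); WM=26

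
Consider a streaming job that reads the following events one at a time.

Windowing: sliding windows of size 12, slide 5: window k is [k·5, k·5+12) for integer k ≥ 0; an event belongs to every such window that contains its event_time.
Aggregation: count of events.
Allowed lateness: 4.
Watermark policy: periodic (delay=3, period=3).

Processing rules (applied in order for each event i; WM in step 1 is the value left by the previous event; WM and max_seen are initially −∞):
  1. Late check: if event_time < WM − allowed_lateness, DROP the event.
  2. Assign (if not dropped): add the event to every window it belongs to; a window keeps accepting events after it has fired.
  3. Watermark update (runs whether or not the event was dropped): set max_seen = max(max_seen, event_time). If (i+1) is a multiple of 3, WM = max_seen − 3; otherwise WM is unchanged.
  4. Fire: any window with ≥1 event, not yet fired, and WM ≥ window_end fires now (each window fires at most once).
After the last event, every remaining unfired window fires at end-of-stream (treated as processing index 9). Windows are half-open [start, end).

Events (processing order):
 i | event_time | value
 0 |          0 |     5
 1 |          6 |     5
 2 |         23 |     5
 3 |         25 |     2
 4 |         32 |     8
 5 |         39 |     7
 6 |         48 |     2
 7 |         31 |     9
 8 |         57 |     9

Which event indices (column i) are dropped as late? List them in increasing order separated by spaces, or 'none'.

7

i=0 t=0 v=5: → [0,12); WM=−∞
i=1 t=6 v=5: → [5,17),[0,12); WM=−∞
i=2 t=23 v=5: → [20,32),[15,27); WM=20; [0,12) fires=2 [5,17) fires=1
i=3 t=25 v=2: → [25,37),[20,32),[15,27); WM=20
i=4 t=32 v=8: → [30,42),[25,37); WM=20
i=5 t=39 v=7: → [35,47),[30,42); WM=36; [15,27) fires=2 [20,32) fires=2
i=6 t=48 v=2: → [45,57),[40,52); WM=36
i=7 t=31 v=9: DROP (t<36-4); WM=36
i=8 t=57 v=9: → [55,67),[50,62); WM=54; [25,37) fires=2 [30,42) fires=2 [35,47) fires=1 [40,52) fires=1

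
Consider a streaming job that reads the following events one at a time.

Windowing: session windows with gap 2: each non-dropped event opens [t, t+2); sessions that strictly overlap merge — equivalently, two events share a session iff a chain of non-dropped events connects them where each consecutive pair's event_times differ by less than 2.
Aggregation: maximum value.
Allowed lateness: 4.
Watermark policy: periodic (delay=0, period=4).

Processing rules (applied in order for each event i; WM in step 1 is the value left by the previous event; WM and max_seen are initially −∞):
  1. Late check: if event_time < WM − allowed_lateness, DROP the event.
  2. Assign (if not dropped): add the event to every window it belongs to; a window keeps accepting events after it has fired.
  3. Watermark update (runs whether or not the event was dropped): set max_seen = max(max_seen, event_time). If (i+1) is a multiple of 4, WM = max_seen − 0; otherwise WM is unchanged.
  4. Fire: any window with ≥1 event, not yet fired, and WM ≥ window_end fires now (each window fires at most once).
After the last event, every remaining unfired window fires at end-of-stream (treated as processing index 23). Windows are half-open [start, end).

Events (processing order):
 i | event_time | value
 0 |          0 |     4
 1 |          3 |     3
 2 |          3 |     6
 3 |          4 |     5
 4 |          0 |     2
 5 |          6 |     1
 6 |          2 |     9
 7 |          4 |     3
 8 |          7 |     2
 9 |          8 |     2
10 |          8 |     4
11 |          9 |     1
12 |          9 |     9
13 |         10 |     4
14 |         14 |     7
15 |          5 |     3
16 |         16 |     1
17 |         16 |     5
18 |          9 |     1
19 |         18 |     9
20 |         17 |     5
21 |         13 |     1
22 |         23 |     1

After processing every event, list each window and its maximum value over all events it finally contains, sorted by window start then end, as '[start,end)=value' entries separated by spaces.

[0,2)=4 [2,12)=9 [14,16)=7 [16,20)=9 [23,25)=1

i=0 t=0 v=4: → [0,2); WM=−∞
i=1 t=3 v=3: → [3,5); WM=−∞
i=2 t=3 v=6: → [3,5); WM=−∞
i=3 t=4 v=5: → [3,6); WM=4
i=4 t=0 v=2: → [0,2); WM=4
i=5 t=6 v=1: → [6,8); WM=4
i=6 t=2 v=9: → [2,6); WM=4
i=7 t=4 v=3: → [2,6); WM=6
i=8 t=7 v=2: → [6,9); WM=6
i=9 t=8 v=2: → [6,10); WM=6
i=10 t=8 v=4: → [6,10); WM=6
i=11 t=9 v=1: → [6,11); WM=9
i=12 t=9 v=9: → [6,11); WM=9
i=13 t=10 v=4: → [6,12); WM=9
i=14 t=14 v=7: → [14,16); WM=9
i=15 t=5 v=3: → [2,12); WM=14
i=16 t=16 v=1: → [16,18); WM=14
i=17 t=16 v=5: → [16,18); WM=14
i=18 t=9 v=1: DROP (t<14-4); WM=14
i=19 t=18 v=9: → [18,20); WM=18
i=20 t=17 v=5: → [16,20); WM=18
i=21 t=13 v=1: DROP (t<18-4); WM=18
i=22 t=23 v=1: → [23,25); WM=18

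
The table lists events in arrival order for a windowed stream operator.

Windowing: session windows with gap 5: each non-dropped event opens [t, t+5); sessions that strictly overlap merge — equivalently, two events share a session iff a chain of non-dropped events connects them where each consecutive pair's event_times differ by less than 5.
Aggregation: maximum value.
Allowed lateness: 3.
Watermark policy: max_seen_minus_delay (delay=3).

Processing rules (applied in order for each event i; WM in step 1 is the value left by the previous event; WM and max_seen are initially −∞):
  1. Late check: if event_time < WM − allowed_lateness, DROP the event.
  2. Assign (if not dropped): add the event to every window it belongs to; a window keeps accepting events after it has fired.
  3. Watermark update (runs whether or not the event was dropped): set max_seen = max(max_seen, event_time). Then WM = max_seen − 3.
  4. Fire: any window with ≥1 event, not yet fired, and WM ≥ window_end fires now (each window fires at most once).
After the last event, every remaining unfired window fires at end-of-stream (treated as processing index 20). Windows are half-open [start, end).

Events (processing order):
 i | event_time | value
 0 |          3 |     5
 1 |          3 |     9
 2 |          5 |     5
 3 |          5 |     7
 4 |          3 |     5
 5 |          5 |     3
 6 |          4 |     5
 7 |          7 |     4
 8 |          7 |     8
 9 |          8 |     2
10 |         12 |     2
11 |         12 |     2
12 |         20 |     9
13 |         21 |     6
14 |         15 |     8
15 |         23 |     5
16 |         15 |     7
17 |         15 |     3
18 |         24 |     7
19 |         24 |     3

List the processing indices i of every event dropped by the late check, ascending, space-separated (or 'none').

16 17

i=0 t=3 v=5: → [3,8); WM=0
i=1 t=3 v=9: → [3,8); WM=0
i=2 t=5 v=5: → [3,10); WM=2
i=3 t=5 v=7: → [3,10); WM=2
i=4 t=3 v=5: → [3,10); WM=2
i=5 t=5 v=3: → [3,10); WM=2
i=6 t=4 v=5: → [3,10); WM=2
i=7 t=7 v=4: → [3,12); WM=4
i=8 t=7 v=8: → [3,12); WM=4
i=9 t=8 v=2: → [3,13); WM=5
i=10 t=12 v=2: → [3,17); WM=9
i=11 t=12 v=2: → [3,17); WM=9
i=12 t=20 v=9: → [20,25); WM=17
i=13 t=21 v=6: → [20,26); WM=18
i=14 t=15 v=8: → [3,20); WM=18
i=15 t=23 v=5: → [20,28); WM=20
i=16 t=15 v=7: DROP (t<20-3); WM=20
i=17 t=15 v=3: DROP (t<20-3); WM=20
i=18 t=24 v=7: → [20,29); WM=21
i=19 t=24 v=3: → [20,29); WM=21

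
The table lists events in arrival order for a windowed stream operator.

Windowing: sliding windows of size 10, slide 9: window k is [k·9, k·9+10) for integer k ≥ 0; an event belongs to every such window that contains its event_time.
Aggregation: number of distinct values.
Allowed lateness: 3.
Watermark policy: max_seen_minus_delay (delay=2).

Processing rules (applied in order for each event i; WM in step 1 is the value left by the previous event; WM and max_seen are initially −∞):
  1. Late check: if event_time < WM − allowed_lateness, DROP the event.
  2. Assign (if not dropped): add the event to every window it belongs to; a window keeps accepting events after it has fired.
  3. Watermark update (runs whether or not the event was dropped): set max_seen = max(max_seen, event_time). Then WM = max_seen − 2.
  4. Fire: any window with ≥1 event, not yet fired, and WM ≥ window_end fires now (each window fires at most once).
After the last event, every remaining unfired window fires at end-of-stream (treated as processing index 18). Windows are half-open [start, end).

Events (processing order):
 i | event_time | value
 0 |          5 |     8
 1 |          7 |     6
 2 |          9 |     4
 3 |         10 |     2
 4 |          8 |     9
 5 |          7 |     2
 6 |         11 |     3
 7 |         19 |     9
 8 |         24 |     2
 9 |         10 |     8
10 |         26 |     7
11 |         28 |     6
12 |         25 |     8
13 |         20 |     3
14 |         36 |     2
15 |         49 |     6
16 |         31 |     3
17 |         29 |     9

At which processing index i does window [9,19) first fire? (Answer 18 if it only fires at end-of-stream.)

8

i=0 t=5 v=8: → [0,10); WM=3
i=1 t=7 v=6: → [0,10); WM=5
i=2 t=9 v=4: → [9,19),[0,10); WM=7
i=3 t=10 v=2: → [9,19); WM=8
i=4 t=8 v=9: → [0,10); WM=8
i=5 t=7 v=2: → [0,10); WM=8
i=6 t=11 v=3: → [9,19); WM=9
i=7 t=19 v=9: → [18,28); WM=17; [0,10) fires=5
i=8 t=24 v=2: → [18,28); WM=22; [9,19) fires=3
i=9 t=10 v=8: DROP (t<22-3); WM=22
i=10 t=26 v=7: → [18,28); WM=24
i=11 t=28 v=6: → [27,37); WM=26
i=12 t=25 v=8: → [18,28); WM=26
i=13 t=20 v=3: DROP (t<26-3); WM=26
i=14 t=36 v=2: → [36,46),[27,37); WM=34; [18,28) fires=4
i=15 t=49 v=6: → [45,55); WM=47; [27,37) fires=2 [36,46) fires=1
i=16 t=31 v=3: DROP (t<47-3); WM=47
i=17 t=29 v=9: DROP (t<47-3); WM=47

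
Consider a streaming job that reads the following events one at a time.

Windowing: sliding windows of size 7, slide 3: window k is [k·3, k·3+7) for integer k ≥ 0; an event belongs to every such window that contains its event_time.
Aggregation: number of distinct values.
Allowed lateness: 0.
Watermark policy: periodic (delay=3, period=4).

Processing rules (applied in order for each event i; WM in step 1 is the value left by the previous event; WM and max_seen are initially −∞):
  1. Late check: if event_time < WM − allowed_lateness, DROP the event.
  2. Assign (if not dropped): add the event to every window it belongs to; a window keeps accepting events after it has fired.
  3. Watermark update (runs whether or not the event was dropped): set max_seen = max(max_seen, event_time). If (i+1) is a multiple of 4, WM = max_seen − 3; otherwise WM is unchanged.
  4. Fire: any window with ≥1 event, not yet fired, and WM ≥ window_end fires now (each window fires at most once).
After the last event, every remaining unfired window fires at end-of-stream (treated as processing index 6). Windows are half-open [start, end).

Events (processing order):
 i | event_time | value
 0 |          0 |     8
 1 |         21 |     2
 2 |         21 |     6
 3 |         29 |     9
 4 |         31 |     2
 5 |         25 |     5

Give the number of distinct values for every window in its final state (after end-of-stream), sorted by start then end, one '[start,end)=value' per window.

[0,7)=1 [15,22)=2 [18,25)=2 [21,28)=2 [24,31)=1 [27,34)=2 [30,37)=1

i=0 t=0 v=8: → [0,7); WM=−∞
i=1 t=21 v=2: → [21,28),[18,25),[15,22); WM=−∞
i=2 t=21 v=6: → [21,28),[18,25),[15,22); WM=−∞
i=3 t=29 v=9: → [27,34),[24,31); WM=26; [0,7) fires=1 [15,22) fires=2 [18,25) fires=2
i=4 t=31 v=2: → [30,37),[27,34); WM=26
i=5 t=25 v=5: DROP (t<26-0); WM=26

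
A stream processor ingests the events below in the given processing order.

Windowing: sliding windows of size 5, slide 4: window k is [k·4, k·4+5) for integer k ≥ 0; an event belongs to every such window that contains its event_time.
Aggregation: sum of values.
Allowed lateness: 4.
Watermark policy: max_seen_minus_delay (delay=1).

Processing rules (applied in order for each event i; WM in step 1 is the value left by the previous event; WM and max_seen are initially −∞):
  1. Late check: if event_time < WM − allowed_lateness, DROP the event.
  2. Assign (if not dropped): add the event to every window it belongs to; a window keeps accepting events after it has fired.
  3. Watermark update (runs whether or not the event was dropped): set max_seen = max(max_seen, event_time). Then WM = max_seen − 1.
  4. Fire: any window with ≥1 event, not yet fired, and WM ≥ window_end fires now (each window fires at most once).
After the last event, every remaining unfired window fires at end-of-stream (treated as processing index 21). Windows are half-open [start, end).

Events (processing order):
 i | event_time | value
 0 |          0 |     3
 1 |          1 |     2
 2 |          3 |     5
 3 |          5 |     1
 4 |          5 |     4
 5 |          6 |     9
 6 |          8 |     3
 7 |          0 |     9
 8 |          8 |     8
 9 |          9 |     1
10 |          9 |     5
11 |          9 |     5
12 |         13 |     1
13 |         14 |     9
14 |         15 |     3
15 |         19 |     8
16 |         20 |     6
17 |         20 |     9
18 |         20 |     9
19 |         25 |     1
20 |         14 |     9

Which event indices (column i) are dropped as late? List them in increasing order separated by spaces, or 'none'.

7 20

i=0 t=0 v=3: → [0,5); WM=-1
i=1 t=1 v=2: → [0,5); WM=0
i=2 t=3 v=5: → [0,5); WM=2
i=3 t=5 v=1: → [4,9); WM=4
i=4 t=5 v=4: → [4,9); WM=4
i=5 t=6 v=9: → [4,9); WM=5; [0,5) fires=10
i=6 t=8 v=3: → [8,13),[4,9); WM=7
i=7 t=0 v=9: DROP (t<7-4); WM=7
i=8 t=8 v=8: → [8,13),[4,9); WM=7
i=9 t=9 v=1: → [8,13); WM=8
i=10 t=9 v=5: → [8,13); WM=8
i=11 t=9 v=5: → [8,13); WM=8
i=12 t=13 v=1: → [12,17); WM=12; [4,9) fires=25
i=13 t=14 v=9: → [12,17); WM=13; [8,13) fires=22
i=14 t=15 v=3: → [12,17); WM=14
i=15 t=19 v=8: → [16,21); WM=18; [12,17) fires=13
i=16 t=20 v=6: → [20,25),[16,21); WM=19
i=17 t=20 v=9: → [20,25),[16,21); WM=19
i=18 t=20 v=9: → [20,25),[16,21); WM=19
i=19 t=25 v=1: → [24,29); WM=24; [16,21) fires=32
i=20 t=14 v=9: DROP (t<24-4); WM=24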